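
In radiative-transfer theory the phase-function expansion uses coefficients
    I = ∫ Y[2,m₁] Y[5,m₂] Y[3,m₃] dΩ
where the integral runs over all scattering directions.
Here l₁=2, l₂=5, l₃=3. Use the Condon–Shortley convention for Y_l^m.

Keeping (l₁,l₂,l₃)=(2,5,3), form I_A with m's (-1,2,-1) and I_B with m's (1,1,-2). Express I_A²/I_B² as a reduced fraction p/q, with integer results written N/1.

35/8

Same 2,5,3: normalisation and zero-m 3j drop out of the ratio.
A: Δ: 4! 0! 6! / 11! → 1/2310; sum: t=3:−1/288 = -1/288; 3j²(2 5 3; -1 2 -1) = Δ·Π!·Σ² = 1/22  (sign -1)
B: Δ: 4! 0! 6! / 11! → 1/2310; sum: t=1:−1/720 = -1/720; 3j²(2 5 3; 1 1 -2) = Δ·Π!·Σ² = 4/385  (sign +1)
I_A²/I_B² = (1/22)/(4/385) = 35/8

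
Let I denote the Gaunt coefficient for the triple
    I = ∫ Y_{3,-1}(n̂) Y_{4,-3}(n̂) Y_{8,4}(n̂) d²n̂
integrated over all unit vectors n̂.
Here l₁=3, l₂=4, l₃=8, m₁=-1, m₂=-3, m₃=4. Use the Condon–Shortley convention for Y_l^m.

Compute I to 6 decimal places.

0.000000

|3−4|≤8≤3+4 violated ⇒ I = 0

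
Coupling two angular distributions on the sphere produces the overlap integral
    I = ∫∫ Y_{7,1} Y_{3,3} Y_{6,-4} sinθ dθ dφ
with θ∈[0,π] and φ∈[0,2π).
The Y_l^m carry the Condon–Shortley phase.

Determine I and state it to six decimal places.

0.086279

m-sum 0 ✓  L=16 even ✓  4≤6≤10 ✓
Π(2lᵢ+1) = 15×7×13 = 1365
triangle coeff Δ(7,3,6) = 1/2042040
Σ_t [1,3]: t=1:−1/207360 t=2:+1/57600 t=3:−1/207360 = 1/129600
(3j)²=168/12155 [(7 3 6; 0 0 0)], sign=+1
Σ_t [4,4]: t=4:+1/3870720 = 1/3870720
(3j)²=675/136136 [(7 3 6; 1 3 -4)], sign=+1
⇒ 4πI² = 42525/454597
I = (+1)√(42525/454597/(4π)) = 0.08627877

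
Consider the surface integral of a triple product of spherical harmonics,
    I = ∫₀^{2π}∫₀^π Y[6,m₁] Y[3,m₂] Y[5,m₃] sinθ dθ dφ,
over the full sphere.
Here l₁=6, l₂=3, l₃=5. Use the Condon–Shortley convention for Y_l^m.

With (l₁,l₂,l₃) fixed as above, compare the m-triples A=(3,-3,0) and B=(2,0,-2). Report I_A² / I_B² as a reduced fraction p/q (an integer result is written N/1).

Same 6,3,5: normalisation and zero-m 3j drop out of the ratio.
A: Δ: 4! 8! 2! / 15! → 1/675675; sum: t=0:+1/34560 = 1/34560; 3j²(6 3 5; 3 -3 0) = Δ·Π!·Σ² = 4/143  (sign -1)
B: Δ: 4! 8! 2! / 15! → 1/675675; sum: t=1:−1/8640 t=2:+1/5760 t=3:−1/60480 = 1/24192; 3j²(6 3 5; 2 0 -2) = Δ·Π!·Σ² = 8/3003  (sign -1)
I_A²/I_B² = (4/143)/(8/3003) = 21/2

21/2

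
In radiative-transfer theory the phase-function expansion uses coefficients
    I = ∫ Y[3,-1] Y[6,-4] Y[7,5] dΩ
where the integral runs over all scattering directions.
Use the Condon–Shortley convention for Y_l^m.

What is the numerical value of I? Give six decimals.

Checks pass: Σm=0; 16 even; l₃=7∈[3,9].
(2·3+1)(2·6+1)(2·7+1) = 1365
Δ: 2! 4! 10! / 17! → 1/2042040
sum: t=0:+1/207360 t=1:−1/57600 t=2:+1/207360 = -1/129600
3j²(3 6 7; 0 0 0) = Δ·Π!·Σ² = 168/12155  (sign +1)
sum: t=0:+1/3870720 t=1:−1/2177280 t=2:+1/29030400 = -29/174182400
3j²(3 6 7; -1 -4 5) = Δ·Π!·Σ² = 841/185640  (sign -1)
combine: 4πI² = 1365·168/12155·841/185640 = 17661/206635
take √, sign -1: I = -0.08247091

-0.082471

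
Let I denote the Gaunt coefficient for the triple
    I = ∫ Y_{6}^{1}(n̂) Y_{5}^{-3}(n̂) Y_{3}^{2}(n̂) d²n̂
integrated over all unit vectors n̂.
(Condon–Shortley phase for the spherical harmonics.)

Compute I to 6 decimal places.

0.166435

Rules hold: Σm=0, L=14 even, 1≤3≤11.
N = 13·11·7 = 1001
Δ = 8!·4!·2!/15! = 1/675675
Racah Σ t=3..5: t=3:−1/8640 t=4:+1/2304 t=5:−1/8640 = 7/34560
⇒ 3j(6 5 3; 0 0 0)² = 7/429, sgn -1
Racah Σ t=1..2: t=1:−1/120960 t=2:+1/17280 = 1/20160
⇒ 3j(6 5 3; 1 -3 2)² = 64/3003, sgn -1
4πI² = N·(3j₀)²·(3jₘ)² = 448/1287
I = +1·√(0.348096/4π) = 0.16643505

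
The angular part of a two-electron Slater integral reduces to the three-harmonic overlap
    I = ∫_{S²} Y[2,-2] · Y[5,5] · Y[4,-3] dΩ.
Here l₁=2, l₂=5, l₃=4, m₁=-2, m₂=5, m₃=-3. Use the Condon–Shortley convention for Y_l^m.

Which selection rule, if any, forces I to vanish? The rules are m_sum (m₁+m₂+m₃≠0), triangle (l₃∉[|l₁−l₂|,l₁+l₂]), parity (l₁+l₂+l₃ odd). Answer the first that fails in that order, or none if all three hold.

parity

m₁+m₂+m₃ = -2 + 5 − 3 = 0  ✓
triangle: |2−5|=3 ≤ l₃=4 ≤ 2+5=7  ✓
parity: l₁+l₂+l₃ = 11 is odd  ✗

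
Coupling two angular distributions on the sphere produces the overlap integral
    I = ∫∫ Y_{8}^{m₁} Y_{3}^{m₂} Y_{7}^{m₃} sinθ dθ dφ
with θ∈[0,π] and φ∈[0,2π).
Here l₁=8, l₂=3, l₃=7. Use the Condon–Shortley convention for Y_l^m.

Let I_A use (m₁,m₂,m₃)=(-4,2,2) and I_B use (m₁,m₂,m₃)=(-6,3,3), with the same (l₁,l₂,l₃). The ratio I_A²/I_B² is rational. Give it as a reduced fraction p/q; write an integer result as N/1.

Shared (l₁,l₂,l₃)=(8,3,7): N and (l;000)² cancel in I_A²/I_B².
A: Δ = 4!·12!·2!/19! = 1/5290740; Racah Σ t=3..4: t=3:−1/26127360 t=4:+1/23224320 = 1/209018880; ⇒ 3j(8 3 7; -4 2 2)² = 275/1058148, sgn -1
B: Δ = 4!·12!·2!/19! = 1/5290740; Racah Σ t=4..4: t=4:+1/348364800 = 1/348364800; ⇒ 3j(8 3 7; -6 3 3)² = 11/646, sgn +1
I_A²/I_B² = (275/1058148)/(11/646) = 25/1638

25/1638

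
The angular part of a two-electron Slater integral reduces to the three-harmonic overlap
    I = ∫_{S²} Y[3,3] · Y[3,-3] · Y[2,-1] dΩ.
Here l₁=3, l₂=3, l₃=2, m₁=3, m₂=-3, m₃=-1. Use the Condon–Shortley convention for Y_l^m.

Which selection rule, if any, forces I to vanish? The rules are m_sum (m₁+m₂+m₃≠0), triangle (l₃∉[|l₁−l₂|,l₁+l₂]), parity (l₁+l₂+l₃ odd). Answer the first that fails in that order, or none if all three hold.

m₁+m₂+m₃ = 3 − 3 − 1 = -1  ✗
triangle: |3−3|=0 ≤ l₃=2 ≤ 3+3=6
parity: l₁+l₂+l₃ = 8 is even

m_sum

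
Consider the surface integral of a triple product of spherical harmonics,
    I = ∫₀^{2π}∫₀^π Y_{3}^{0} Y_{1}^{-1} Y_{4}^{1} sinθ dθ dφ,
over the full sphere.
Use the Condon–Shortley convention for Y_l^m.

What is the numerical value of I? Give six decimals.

-0.194664

m-sum 0 ✓  L=8 even ✓  2≤4≤4 ✓
Π(2lᵢ+1) = 7×3×9 = 189
triangle coeff Δ(3,1,4) = 1/252
Σ_t [0,0]: t=0:+1/36 = 1/36
(3j)²=4/63 [(3 1 4; 0 0 0)], sign=+1
Σ_t [0,0]: t=0:+1/72 = 1/72
(3j)²=5/126 [(3 1 4; 0 -1 1)], sign=-1
⇒ 4πI² = 10/21
I = (-1)√(10/21/(4π)) = -0.19466390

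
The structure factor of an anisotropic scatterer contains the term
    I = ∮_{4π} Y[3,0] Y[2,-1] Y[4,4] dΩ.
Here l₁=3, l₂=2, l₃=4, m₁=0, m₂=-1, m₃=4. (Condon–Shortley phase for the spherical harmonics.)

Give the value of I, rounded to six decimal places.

m-sum = 0 − 1 + 4 = 3 ≠ 0 ⇒ I = 0

0.000000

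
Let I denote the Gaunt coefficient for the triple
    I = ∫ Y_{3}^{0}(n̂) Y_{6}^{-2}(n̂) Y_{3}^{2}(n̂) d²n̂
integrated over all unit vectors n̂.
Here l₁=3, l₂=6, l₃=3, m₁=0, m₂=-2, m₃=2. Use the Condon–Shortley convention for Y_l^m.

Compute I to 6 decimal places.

m-sum 0 ✓  L=12 even ✓  3≤3≤9 ✓
Π(2lᵢ+1) = 7×13×7 = 637
triangle coeff Δ(3,6,3) = 1/12012
Σ_t [3,3]: t=3:−1/1296 = -1/1296
(3j)²=100/3003 [(3 6 3; 0 0 0)], sign=+1
Σ_t [3,3]: t=3:−1/4320 = -1/4320
(3j)²=8/429 [(3 6 3; 0 -2 2)], sign=+1
⇒ 4πI² = 5600/14157
I = (+1)√(5600/14157/(4π)) = 0.17742036

0.177420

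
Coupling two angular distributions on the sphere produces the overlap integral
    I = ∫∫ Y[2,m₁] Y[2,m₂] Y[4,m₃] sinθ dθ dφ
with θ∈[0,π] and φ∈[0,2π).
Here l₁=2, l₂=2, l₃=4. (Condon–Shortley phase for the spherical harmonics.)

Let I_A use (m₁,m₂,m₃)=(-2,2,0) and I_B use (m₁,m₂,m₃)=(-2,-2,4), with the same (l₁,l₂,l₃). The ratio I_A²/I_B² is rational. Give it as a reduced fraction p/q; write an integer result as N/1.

l's match ⇒ only the (l;m) 3-j factors differ between A and B.
A: triangle coeff Δ(2,2,4) = 1/630; Σ_t [0,0]: t=0:+1/576 = 1/576; (3j)²=1/630 [(2 2 4; -2 2 0)], sign=+1
B: triangle coeff Δ(2,2,4) = 1/630; Σ_t [0,0]: t=0:+1/576 = 1/576; (3j)²=1/9 [(2 2 4; -2 -2 4)], sign=+1
I_A²/I_B² = (1/630)/(1/9) = 1/70

1/70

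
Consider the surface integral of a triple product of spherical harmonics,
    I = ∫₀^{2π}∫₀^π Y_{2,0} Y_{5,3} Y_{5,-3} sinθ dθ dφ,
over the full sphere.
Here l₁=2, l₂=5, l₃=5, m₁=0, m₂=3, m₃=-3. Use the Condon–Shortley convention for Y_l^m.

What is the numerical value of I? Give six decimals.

-0.016174

Rules hold: Σm=0, L=12 even, 3≤5≤7.
N = 5·11·11 = 605
Δ = 2!·2!·8!/13! = 1/38610
Racah Σ t=0..2: t=0:+1/2880 t=1:−1/576 t=2:+1/2880 = -1/960
⇒ 3j(2 5 5; 0 0 0)² = 10/429, sgn +1
Racah Σ t=0..2: t=0:+1/161280 t=1:−1/5040 t=2:+1/5760 = -1/53760
⇒ 3j(2 5 5; 0 3 -3)² = 1/4290, sgn -1
4πI² = N·(3j₀)²·(3jₘ)² = 5/1521
I = -1·√(0.00328731/4π) = -0.01617393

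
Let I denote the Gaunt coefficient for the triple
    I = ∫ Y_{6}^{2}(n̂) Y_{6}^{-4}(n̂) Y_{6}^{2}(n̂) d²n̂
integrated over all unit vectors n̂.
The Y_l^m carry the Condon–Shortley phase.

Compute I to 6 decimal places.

0.128534

Checks pass: Σm=0; 18 even; l₃=6∈[0,12].
(2·6+1)(2·6+1)(2·6+1) = 2197
Δ: 6! 6! 6! / 19! → 1/325909584
sum: t=0:+1/373248000 t=1:−1/1728000 t=2:+1/110592 t=3:−1/46656 t=4:+1/110592 t=5:−1/1728000 t=6:+1/373248000 = -7/1555200
3j²(6 6 6; 0 0 0) = Δ·Π!·Σ² = 400/46189  (sign -1)
sum: t=0:+1/1658880 t=1:−1/518400 t=2:+1/1658880 = -1/1382400
3j²(6 6 6; 2 -4 2) = Δ·Π!·Σ² = 504/46189  (sign -1)
combine: 4πI² = 2197·400/46189·504/46189 = 2620800/12623809
take √, sign +1: I = 0.12853364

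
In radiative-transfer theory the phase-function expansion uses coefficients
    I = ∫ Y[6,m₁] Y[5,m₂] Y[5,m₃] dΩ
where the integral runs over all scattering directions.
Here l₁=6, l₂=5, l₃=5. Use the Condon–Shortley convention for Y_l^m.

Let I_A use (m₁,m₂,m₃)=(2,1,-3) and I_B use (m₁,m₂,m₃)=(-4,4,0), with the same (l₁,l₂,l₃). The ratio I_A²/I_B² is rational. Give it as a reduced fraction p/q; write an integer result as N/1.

Same 6,5,5: normalisation and zero-m 3j drop out of the ratio.
A: Δ: 6! 6! 4! / 17! → 1/28588560; sum: t=2:+1/55296 t=3:−1/25920 t=4:+1/138240 = -11/829440; 3j²(6 5 5; 2 1 -3) = Δ·Π!·Σ² = 11/1326  (sign -1)
B: Δ: 6! 6! 4! / 17! → 1/28588560; sum: t=5:−1/345600 t=6:+1/207360 = 1/518400; 3j²(6 5 5; -4 4 0) = Δ·Π!·Σ² = 12/2431  (sign -1)
I_A²/I_B² = (11/1326)/(12/2431) = 121/72

121/72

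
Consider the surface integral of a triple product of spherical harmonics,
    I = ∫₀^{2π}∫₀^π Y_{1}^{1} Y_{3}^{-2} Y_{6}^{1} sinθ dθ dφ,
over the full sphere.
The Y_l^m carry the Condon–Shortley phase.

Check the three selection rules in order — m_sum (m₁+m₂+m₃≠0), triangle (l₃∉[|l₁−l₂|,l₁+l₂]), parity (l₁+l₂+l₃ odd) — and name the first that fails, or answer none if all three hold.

triangle

azimuthal sum: 1 − 2 + 1 = 0  ✓
2 ≤ 6 ≤ 4 (triangle on l)  ✗
L = 1 + 3 + 6 = 10 (even)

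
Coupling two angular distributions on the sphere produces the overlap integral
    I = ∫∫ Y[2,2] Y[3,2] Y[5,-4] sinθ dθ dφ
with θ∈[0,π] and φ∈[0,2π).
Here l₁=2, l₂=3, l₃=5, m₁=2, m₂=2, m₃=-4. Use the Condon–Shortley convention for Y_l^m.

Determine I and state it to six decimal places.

0.268967

m-sum 0 ✓  L=10 even ✓  1≤5≤5 ✓
Π(2lᵢ+1) = 5×7×11 = 385
triangle coeff Δ(2,3,5) = 1/2310
Σ_t [0,0]: t=0:+1/144 = 1/144
(3j)²=10/231 [(2 3 5; 0 0 0)], sign=-1
Σ_t [0,0]: t=0:+1/2880 = 1/2880
(3j)²=3/55 [(2 3 5; 2 2 -4)], sign=-1
⇒ 4πI² = 10/11
I = (+1)√(10/11/(4π)) = 0.26896683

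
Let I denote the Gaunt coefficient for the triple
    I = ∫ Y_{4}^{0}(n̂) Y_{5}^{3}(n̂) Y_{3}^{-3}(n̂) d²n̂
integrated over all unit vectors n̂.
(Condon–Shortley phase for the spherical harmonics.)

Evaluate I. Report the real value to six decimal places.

Checks pass: Σm=0; 12 even; l₃=3∈[1,9].
(2·4+1)(2·5+1)(2·3+1) = 693
Δ: 6! 2! 4! / 13! → 1/180180
sum: t=2:+1/576 t=3:−1/144 t=4:+1/576 = -1/288
3j²(4 5 3; 0 0 0) = Δ·Π!·Σ² = 20/1001  (sign +1)
sum: t=4:+1/2304 = 1/2304
3j²(4 5 3; 0 3 -3) = Δ·Π!·Σ² = 5/143  (sign +1)
combine: 4πI² = 693·20/1001·5/143 = 900/1859
take √, sign +1: I = 0.19628026

0.196280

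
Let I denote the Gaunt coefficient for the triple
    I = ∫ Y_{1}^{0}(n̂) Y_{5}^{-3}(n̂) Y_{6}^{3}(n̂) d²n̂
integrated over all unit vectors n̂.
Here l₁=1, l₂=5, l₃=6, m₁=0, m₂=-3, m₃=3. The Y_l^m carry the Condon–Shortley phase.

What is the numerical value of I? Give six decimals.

Checks pass: Σm=0; 12 even; l₃=6∈[4,6].
(2·1+1)(2·5+1)(2·6+1) = 429
Δ: 0! 2! 10! / 13! → 1/858
sum: t=0:+1/14400 = 1/14400
3j²(1 5 6; 0 0 0) = Δ·Π!·Σ² = 6/143  (sign +1)
sum: t=0:+1/80640 = 1/80640
3j²(1 5 6; 0 -3 3) = Δ·Π!·Σ² = 9/286  (sign -1)
combine: 4πI² = 429·6/143·9/286 = 81/143
take √, sign -1: I = -0.21230956

-0.212310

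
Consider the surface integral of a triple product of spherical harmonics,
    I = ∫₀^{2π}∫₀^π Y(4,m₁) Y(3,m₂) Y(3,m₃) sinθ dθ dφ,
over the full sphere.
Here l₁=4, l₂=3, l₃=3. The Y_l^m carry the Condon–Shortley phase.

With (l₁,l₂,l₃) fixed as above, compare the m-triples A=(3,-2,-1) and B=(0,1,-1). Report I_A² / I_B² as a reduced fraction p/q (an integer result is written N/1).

14/1

l's match ⇒ only the (l;m) 3-j factors differ between A and B.
A: triangle coeff Δ(4,3,3) = 1/34650; Σ_t [0,1]: t=0:+1/144 t=1:−1/288 = 1/288; (3j)²=1/99 [(4 3 3; 3 -2 -1)], sign=+1
B: triangle coeff Δ(4,3,3) = 1/34650; Σ_t [2,4]: t=2:+1/32 t=3:−1/36 t=4:+1/1152 = 5/1152; (3j)²=1/1386 [(4 3 3; 0 1 -1)], sign=+1
I_A²/I_B² = (1/99)/(1/1386) = 14/1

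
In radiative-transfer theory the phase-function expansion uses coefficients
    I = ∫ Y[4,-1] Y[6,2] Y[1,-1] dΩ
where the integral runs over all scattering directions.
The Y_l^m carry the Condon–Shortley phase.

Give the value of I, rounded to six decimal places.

l₃=1 ∉ [2,10] — triangle fails ⇒ I = 0

0.000000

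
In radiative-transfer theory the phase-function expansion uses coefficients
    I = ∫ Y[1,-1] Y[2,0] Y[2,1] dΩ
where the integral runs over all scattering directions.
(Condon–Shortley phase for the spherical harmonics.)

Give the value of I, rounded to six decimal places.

0.000000

L=5 odd ⇒ parity kills the (l;000) factor ⇒ I = 0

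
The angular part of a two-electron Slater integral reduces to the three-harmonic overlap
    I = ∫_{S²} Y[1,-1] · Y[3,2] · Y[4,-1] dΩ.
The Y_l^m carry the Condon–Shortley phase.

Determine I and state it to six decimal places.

m-sum 0 ✓  L=8 even ✓  2≤4≤4 ✓
Π(2lᵢ+1) = 3×7×9 = 189
triangle coeff Δ(1,3,4) = 1/252
Σ_t [0,0]: t=0:+1/36 = 1/36
(3j)²=4/63 [(1 3 4; 0 0 0)], sign=+1
Σ_t [0,0]: t=0:+1/240 = 1/240
(3j)²=1/84 [(1 3 4; -1 2 -1)], sign=-1
⇒ 4πI² = 1/7
I = (-1)√(1/7/(4π)) = -0.10662181

-0.106622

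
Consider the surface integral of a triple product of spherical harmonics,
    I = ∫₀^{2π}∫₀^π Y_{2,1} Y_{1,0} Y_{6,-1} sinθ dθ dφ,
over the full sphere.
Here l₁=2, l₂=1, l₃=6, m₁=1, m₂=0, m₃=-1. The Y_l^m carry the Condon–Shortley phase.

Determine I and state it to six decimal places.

l₃=6 ∉ [1,3] — triangle fails ⇒ I = 0

0.000000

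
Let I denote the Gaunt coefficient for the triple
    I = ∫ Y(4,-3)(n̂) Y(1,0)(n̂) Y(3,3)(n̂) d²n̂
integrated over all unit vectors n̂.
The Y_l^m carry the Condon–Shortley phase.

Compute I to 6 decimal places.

Rules hold: Σm=0, L=8 even, 3≤3≤5.
N = 9·3·7 = 189
Δ = 2!·6!·0!/9! = 1/252
Racah Σ t=1..1: t=1:−1/36 = -1/36
⇒ 3j(4 1 3; 0 0 0)² = 4/63, sgn +1
Racah Σ t=1..1: t=1:−1/720 = -1/720
⇒ 3j(4 1 3; -3 0 3)² = 1/36, sgn -1
4πI² = N·(3j₀)²·(3jₘ)² = 1/3
I = -1·√(0.333333/4π) = -0.16286750

-0.162868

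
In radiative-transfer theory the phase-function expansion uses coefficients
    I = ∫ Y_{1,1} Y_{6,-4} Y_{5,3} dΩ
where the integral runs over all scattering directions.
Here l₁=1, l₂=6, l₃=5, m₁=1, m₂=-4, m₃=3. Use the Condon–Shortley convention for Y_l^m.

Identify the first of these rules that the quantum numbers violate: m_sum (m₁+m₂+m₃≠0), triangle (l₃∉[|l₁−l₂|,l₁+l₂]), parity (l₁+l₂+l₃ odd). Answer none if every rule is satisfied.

none

azimuthal sum: 1 − 4 + 3 = 0  ✓
5 ≤ 5 ≤ 7 (triangle on l)  ✓
L = 1 + 6 + 5 = 12 (even)  ✓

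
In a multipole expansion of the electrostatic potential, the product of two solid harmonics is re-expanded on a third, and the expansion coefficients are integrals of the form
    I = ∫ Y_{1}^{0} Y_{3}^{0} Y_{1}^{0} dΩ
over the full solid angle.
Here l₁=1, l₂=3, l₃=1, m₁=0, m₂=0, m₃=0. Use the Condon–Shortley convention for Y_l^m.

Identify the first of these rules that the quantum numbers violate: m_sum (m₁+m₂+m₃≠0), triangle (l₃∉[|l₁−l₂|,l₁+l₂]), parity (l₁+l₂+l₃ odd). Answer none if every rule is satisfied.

triangle

azimuthal sum: 0 + 0 + 0 = 0  ✓
2 ≤ 1 ≤ 4 (triangle on l)  ✗
L = 1 + 3 + 1 = 5 (odd)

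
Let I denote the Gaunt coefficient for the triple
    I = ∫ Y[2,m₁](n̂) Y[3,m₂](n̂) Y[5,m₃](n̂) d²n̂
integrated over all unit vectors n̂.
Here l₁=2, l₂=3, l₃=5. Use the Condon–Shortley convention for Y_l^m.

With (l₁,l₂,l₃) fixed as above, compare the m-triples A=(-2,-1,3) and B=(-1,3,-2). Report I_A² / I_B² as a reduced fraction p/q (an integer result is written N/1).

10/1

Shared (l₁,l₂,l₃)=(2,3,5): N and (l;000)² cancel in I_A²/I_B².
A: Δ = 0!·4!·6!/11! = 1/2310; Racah Σ t=0..0: t=0:+1/1152 = 1/1152; ⇒ 3j(2 3 5; -2 -1 3)² = 1/33, sgn +1
B: Δ = 0!·4!·6!/11! = 1/2310; Racah Σ t=0..0: t=0:+1/4320 = 1/4320; ⇒ 3j(2 3 5; -1 3 -2)² = 1/330, sgn -1
I_A²/I_B² = (1/33)/(1/330) = 10/1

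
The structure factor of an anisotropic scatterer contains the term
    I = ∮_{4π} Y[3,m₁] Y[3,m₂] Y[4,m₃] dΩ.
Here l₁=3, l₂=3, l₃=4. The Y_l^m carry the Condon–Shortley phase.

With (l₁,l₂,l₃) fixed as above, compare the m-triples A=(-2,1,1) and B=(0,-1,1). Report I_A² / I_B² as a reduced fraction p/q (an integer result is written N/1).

l's match ⇒ only the (l;m) 3-j factors differ between A and B.
A: triangle coeff Δ(3,3,4) = 1/34650; Σ_t [1,2]: t=1:−1/144 t=2:+1/48 = 1/72; (3j)²=16/693 [(3 3 4; -2 1 1)], sign=-1
B: triangle coeff Δ(3,3,4) = 1/34650; Σ_t [0,2]: t=0:+1/48 t=1:−1/24 t=2:+1/288 = -5/288; (3j)²=5/462 [(3 3 4; 0 -1 1)], sign=+1
I_A²/I_B² = (16/693)/(5/462) = 32/15

32/15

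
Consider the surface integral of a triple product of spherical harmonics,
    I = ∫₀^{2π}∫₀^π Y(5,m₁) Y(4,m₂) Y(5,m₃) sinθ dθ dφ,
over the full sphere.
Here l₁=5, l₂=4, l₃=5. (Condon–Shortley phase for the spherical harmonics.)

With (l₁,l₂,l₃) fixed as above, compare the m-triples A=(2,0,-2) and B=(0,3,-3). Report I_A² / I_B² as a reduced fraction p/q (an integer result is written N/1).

1/36

l's match ⇒ only the (l;m) 3-j factors differ between A and B.
A: triangle coeff Δ(5,4,5) = 1/3153150; Σ_t [0,3]: t=0:+1/20736 t=1:−1/1728 t=2:+1/1920 t=3:−1/25920 = -1/20736; (3j)²=1/2574 [(5 4 5; 2 0 -2)], sign=+1
B: triangle coeff Δ(5,4,5) = 1/3153150; Σ_t [3,4]: t=3:−1/6912 t=4:+1/17280 = -1/11520; (3j)²=2/143 [(5 4 5; 0 3 -3)], sign=-1
I_A²/I_B² = (1/2574)/(2/143) = 1/36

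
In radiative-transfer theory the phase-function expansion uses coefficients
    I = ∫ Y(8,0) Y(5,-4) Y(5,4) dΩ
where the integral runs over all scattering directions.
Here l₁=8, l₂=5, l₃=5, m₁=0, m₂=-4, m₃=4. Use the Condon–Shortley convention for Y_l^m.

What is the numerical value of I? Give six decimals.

-0.060108

m-sum 0 ✓  L=18 even ✓  3≤5≤13 ✓
Π(2lᵢ+1) = 17×11×11 = 2057
triangle coeff Δ(8,5,5) = 1/37413090
Σ_t [3,5]: t=3:−1/1036800 t=4:+1/331776 t=5:−1/1036800 = 1/921600
(3j)²=490/46189 [(8 5 5; 0 0 0)], sign=-1
Σ_t [0,1]: t=0:+1/1625702400 t=1:−1/50803200 = -31/1625702400
(3j)²=961/461890 [(8 5 5; 0 -4 4)], sign=+1
⇒ 4πI² = 47089/1037153
I = (-1)√(47089/1037153/(4π)) = -0.06010815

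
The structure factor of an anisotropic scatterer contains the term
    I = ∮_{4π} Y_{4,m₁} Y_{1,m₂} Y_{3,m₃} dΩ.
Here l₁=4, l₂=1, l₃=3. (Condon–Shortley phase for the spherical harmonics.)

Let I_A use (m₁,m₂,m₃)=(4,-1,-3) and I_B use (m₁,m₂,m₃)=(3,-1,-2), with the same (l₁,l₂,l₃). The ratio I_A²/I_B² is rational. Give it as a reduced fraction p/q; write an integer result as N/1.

4/3

l's match ⇒ only the (l;m) 3-j factors differ between A and B.
A: triangle coeff Δ(4,1,3) = 1/252; Σ_t [0,0]: t=0:+1/1440 = 1/1440; (3j)²=1/9 [(4 1 3; 4 -1 -3)], sign=+1
B: triangle coeff Δ(4,1,3) = 1/252; Σ_t [0,0]: t=0:+1/240 = 1/240; (3j)²=1/12 [(4 1 3; 3 -1 -2)], sign=-1
I_A²/I_B² = (1/9)/(1/12) = 4/3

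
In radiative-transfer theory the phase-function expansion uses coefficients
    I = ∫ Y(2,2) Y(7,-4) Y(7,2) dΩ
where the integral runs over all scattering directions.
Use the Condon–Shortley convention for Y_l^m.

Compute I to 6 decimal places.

Rules hold: Σm=0, L=16 even, 5≤7≤9.
N = 5·15·15 = 1125
Δ = 2!·2!·12!/17! = 1/185640
Racah Σ t=0..2: t=0:+1/2419200 t=1:−1/518400 t=2:+1/2419200 = -1/907200
⇒ 3j(2 7 7; 0 0 0)² = 56/3315, sgn +1
Racah Σ t=0..0: t=0:+1/8709120 = 1/8709120
⇒ 3j(2 7 7; 2 -4 2)² = 55/3094, sgn -1
4πI² = N·(3j₀)²·(3jₘ)² = 16500/48841
I = -1·√(0.337831/4π) = -0.16396259

-0.163963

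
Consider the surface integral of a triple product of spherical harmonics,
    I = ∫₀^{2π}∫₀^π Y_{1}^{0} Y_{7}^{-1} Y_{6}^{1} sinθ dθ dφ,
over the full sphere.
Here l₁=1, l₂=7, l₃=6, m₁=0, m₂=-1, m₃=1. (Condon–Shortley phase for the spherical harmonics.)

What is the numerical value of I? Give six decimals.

Checks pass: Σm=0; 14 even; l₃=6∈[6,8].
(2·1+1)(2·7+1)(2·6+1) = 585
Δ: 2! 0! 12! / 15! → 1/1365
sum: t=1:−1/518400 = -1/518400
3j²(1 7 6; 0 0 0) = Δ·Π!·Σ² = 7/195  (sign -1)
sum: t=1:−1/604800 = -1/604800
3j²(1 7 6; 0 -1 1) = Δ·Π!·Σ² = 16/455  (sign +1)
combine: 4πI² = 585·7/195·16/455 = 48/65
take √, sign -1: I = -0.24241473

-0.242415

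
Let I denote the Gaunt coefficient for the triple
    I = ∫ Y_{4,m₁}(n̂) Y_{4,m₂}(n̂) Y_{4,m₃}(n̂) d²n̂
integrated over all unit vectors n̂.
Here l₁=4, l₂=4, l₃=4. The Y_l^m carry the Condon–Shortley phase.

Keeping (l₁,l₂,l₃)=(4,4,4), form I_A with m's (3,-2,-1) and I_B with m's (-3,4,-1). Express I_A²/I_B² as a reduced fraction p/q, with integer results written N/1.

l's match ⇒ only the (l;m) 3-j factors differ between A and B.
A: triangle coeff Δ(4,4,4) = 1/450450; Σ_t [0,1]: t=0:+1/576 t=1:−1/864 = 1/1728; (3j)²=5/1287 [(4 4 4; 3 -2 -1)], sign=-1
B: triangle coeff Δ(4,4,4) = 1/450450; Σ_t [4,4]: t=4:+1/3456 = 1/3456; (3j)²=35/1287 [(4 4 4; -3 4 -1)], sign=-1
I_A²/I_B² = (5/1287)/(35/1287) = 1/7

1/7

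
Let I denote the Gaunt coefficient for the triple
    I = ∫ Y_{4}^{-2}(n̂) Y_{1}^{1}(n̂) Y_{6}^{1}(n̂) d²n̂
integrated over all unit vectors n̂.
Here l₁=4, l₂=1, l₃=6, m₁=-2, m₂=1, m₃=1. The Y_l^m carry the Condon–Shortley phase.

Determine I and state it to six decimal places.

0.000000

l₃=6 ∉ [3,5] — triangle fails ⇒ I = 0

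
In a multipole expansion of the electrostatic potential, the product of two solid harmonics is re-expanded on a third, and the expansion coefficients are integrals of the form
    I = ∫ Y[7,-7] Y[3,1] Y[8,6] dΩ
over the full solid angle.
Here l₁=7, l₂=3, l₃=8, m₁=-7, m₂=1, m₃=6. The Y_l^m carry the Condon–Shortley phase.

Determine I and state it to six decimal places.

m-sum 0 ✓  L=18 even ✓  4≤8≤10 ✓
Π(2lᵢ+1) = 15×7×17 = 1785
triangle coeff Δ(7,3,8) = 1/5290740
Σ_t [0,2]: t=0:+1/7257600 t=1:−1/2073600 t=2:+1/7257600 = -1/4838400
(3j)²=252/20995 [(7 3 8; 0 0 0)], sign=-1
Σ_t [2,2]: t=2:+1/3832012800 = 1/3832012800
(3j)²=91/9690 [(7 3 8; -7 1 6)], sign=+1
⇒ 4πI² = 6174/30685
I = (-1)√(6174/30685/(4π)) = -0.12653635

-0.126536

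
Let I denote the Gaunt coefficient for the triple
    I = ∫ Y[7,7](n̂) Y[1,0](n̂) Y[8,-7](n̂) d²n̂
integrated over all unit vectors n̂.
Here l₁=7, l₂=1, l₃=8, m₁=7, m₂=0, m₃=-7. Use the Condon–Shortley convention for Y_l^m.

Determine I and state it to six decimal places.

Rules hold: Σm=0, L=16 even, 6≤8≤8.
N = 15·3·17 = 765
Δ = 0!·14!·2!/17! = 1/2040
Racah Σ t=0..0: t=0:+1/25401600 = 1/25401600
⇒ 3j(7 1 8; 0 0 0)² = 8/255, sgn +1
Racah Σ t=0..0: t=0:+1/87178291200 = 1/87178291200
⇒ 3j(7 1 8; 7 0 -7)² = 1/136, sgn -1
4πI² = N·(3j₀)²·(3jₘ)² = 3/17
I = -1·√(0.176471/4π) = -0.11850352

-0.118504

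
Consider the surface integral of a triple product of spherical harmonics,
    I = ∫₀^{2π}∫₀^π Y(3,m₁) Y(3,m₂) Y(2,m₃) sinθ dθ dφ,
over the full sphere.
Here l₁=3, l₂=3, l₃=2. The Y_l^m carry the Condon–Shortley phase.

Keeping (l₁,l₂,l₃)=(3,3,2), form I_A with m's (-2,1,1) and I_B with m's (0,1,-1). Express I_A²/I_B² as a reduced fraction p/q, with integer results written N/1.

15/2

Same 3,3,2: normalisation and zero-m 3j drop out of the ratio.
A: Δ: 4! 2! 2! / 9! → 1/3780; sum: t=3:−1/12 t=4:+1/48 = -1/16; 3j²(3 3 2; -2 1 1) = Δ·Π!·Σ² = 1/28  (sign +1)
B: Δ: 4! 2! 2! / 9! → 1/3780; sum: t=2:+1/8 t=3:−1/12 = 1/24; 3j²(3 3 2; 0 1 -1) = Δ·Π!·Σ² = 1/210  (sign -1)
I_A²/I_B² = (1/28)/(1/210) = 15/2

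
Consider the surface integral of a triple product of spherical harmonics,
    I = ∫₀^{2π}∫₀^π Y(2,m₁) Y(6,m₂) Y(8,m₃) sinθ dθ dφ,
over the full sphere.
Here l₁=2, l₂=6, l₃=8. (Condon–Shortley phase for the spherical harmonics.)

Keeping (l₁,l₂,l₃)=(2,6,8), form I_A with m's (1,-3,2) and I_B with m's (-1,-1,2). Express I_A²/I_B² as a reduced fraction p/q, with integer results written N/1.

l's match ⇒ only the (l;m) 3-j factors differ between A and B.
A: triangle coeff Δ(2,6,8) = 1/30940; Σ_t [0,0]: t=0:+1/13063680 = 1/13063680; (3j)²=10/1547 [(2 6 8; 1 -3 2)], sign=+1
B: triangle coeff Δ(2,6,8) = 1/30940; Σ_t [0,0]: t=0:+1/3628800 = 1/3628800; (3j)²=36/1547 [(2 6 8; -1 -1 2)], sign=+1
I_A²/I_B² = (10/1547)/(36/1547) = 5/18

5/18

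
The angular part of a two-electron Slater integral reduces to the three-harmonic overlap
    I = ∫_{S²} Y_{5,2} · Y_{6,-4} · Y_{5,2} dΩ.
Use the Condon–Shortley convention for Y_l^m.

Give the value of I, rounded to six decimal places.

0.137762

Rules hold: Σm=0, L=16 even, 1≤5≤11.
N = 11·13·11 = 1573
Δ = 6!·4!·6!/17! = 1/28588560
Racah Σ t=1..5: t=1:−1/345600 t=2:+1/13824 t=3:−1/5184 t=4:+1/13824 t=5:−1/345600 = -7/129600
⇒ 3j(5 6 5; 0 0 0)² = 80/7293, sgn +1
Racah Σ t=0..2: t=0:+1/207360 t=1:−1/57600 t=2:+1/207360 = -1/129600
⇒ 3j(5 6 5; 2 -4 2)² = 168/12155, sgn +1
4πI² = N·(3j₀)²·(3jₘ)² = 896/3757
I = +1·√(0.238488/4π) = 0.13776169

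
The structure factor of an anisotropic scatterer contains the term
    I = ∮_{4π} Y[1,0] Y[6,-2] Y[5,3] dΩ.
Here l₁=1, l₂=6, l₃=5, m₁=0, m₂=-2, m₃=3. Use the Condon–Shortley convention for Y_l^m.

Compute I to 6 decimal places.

0.000000

0 − 2 + 3 = 1 ≠ 0: azimuthal integral kills it; I = 0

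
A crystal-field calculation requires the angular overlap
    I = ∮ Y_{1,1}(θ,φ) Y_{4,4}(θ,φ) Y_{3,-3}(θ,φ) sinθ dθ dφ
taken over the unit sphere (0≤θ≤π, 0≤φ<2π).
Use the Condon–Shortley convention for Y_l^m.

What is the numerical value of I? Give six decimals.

0.000000

m-sum = 1 + 4 − 3 = 2 ≠ 0 ⇒ I = 0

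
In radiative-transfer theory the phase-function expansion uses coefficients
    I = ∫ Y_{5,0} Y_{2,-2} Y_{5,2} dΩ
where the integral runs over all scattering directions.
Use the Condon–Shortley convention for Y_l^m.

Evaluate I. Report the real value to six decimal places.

Rules hold: Σm=0, L=12 even, 3≤5≤7.
N = 11·5·11 = 605
Δ = 2!·8!·2!/13! = 1/38610
Racah Σ t=0..2: t=0:+1/2880 t=1:−1/576 t=2:+1/2880 = -1/960
⇒ 3j(5 2 5; 0 0 0)² = 10/429, sgn +1
Racah Σ t=0..0: t=0:+1/2880 = 1/2880
⇒ 3j(5 2 5; 0 -2 2)² = 14/429, sgn -1
4πI² = N·(3j₀)²·(3jₘ)² = 700/1521
I = -1·√(0.460224/4π) = -0.19137248

-0.191372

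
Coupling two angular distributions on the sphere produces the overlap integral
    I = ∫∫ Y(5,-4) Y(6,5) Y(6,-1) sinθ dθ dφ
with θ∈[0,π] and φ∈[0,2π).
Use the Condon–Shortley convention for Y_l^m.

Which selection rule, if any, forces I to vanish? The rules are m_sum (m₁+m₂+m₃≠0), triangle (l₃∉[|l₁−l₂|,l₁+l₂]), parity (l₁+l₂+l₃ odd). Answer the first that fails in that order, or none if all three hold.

parity

azimuthal sum: -4 + 5 − 1 = 0  ✓
1 ≤ 6 ≤ 11 (triangle on l)  ✓
L = 5 + 6 + 6 = 17 (odd)  ✗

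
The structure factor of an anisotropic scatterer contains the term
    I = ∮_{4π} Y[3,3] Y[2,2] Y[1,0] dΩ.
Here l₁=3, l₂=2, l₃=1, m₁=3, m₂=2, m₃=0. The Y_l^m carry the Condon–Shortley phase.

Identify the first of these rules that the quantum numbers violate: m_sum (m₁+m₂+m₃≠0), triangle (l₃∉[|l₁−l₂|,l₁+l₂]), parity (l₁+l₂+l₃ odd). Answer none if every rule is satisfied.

m_sum

Σmᵢ = 5  ✗
l₃∈[|l₁−l₂|,l₁+l₂]=[1,5], have l₃=1
Σlᵢ = 6 ⇒ even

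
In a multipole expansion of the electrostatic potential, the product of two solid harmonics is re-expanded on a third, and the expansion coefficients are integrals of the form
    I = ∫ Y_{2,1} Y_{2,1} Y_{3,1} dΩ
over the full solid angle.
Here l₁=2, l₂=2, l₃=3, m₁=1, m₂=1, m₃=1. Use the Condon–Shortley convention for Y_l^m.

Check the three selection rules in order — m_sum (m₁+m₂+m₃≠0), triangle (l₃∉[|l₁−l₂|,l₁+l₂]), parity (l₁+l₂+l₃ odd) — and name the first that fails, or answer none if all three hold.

azimuthal sum: 1 + 1 + 1 = 3  ✗
0 ≤ 3 ≤ 4 (triangle on l)
L = 2 + 2 + 3 = 7 (odd)

m_sum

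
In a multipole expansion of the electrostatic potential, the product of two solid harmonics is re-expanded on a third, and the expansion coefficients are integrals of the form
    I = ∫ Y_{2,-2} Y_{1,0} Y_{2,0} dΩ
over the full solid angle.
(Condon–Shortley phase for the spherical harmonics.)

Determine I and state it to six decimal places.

0.000000

-2 + 0 + 0 = -2 ≠ 0: azimuthal integral kills it; I = 0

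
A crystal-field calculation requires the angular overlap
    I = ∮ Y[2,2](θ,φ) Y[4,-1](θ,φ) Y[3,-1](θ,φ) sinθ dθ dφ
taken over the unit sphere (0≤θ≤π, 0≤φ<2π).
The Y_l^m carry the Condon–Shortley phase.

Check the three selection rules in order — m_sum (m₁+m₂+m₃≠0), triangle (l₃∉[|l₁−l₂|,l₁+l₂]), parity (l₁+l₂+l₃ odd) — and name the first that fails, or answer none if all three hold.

parity

azimuthal sum: 2 − 1 − 1 = 0  ✓
2 ≤ 3 ≤ 6 (triangle on l)  ✓
L = 2 + 4 + 3 = 9 (odd)  ✗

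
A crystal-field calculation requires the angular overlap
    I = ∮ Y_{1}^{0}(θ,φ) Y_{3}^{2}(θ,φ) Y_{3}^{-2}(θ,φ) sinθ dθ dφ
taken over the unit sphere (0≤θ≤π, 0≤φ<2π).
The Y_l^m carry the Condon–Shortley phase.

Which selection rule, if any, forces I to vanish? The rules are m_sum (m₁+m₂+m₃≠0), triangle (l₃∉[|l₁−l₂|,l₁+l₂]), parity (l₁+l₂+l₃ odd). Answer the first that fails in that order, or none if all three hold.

m₁+m₂+m₃ = 0 + 2 − 2 = 0  ✓
triangle: |1−3|=2 ≤ l₃=3 ≤ 1+3=4  ✓
parity: l₁+l₂+l₃ = 7 is odd  ✗

parity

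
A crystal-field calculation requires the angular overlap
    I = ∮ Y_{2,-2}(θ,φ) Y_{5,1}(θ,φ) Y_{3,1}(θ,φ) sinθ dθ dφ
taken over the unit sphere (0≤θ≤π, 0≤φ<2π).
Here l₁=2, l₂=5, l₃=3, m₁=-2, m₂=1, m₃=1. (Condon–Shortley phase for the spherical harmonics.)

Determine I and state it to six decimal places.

-0.092802

m-sum 0 ✓  L=10 even ✓  3≤3≤7 ✓
Π(2lᵢ+1) = 5×11×7 = 385
triangle coeff Δ(2,5,3) = 1/2310
Σ_t [2,2]: t=2:+1/144 = 1/144
(3j)²=10/231 [(2 5 3; 0 0 0)], sign=-1
Σ_t [4,4]: t=4:+1/1152 = 1/1152
(3j)²=1/154 [(2 5 3; -2 1 1)], sign=+1
⇒ 4πI² = 25/231
I = (-1)√(25/231/(4π)) = -0.09280237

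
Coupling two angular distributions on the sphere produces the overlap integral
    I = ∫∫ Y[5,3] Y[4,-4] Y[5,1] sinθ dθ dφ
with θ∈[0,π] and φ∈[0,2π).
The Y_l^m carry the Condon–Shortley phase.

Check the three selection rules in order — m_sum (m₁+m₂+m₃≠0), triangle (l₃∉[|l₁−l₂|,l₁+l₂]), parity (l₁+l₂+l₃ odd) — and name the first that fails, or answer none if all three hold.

m₁+m₂+m₃ = 3 − 4 + 1 = 0  ✓
triangle: |5−4|=1 ≤ l₃=5 ≤ 5+4=9  ✓
parity: l₁+l₂+l₃ = 14 is even  ✓

none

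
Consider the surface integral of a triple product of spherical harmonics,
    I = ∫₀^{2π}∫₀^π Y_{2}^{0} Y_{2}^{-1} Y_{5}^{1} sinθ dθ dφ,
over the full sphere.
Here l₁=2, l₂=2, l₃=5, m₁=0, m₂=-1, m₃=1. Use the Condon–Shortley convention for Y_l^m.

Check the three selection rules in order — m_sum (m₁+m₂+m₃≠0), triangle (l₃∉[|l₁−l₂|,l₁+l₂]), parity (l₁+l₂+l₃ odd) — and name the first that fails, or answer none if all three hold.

triangle

azimuthal sum: 0 − 1 + 1 = 0  ✓
0 ≤ 5 ≤ 4 (triangle on l)  ✗
L = 2 + 2 + 5 = 9 (odd)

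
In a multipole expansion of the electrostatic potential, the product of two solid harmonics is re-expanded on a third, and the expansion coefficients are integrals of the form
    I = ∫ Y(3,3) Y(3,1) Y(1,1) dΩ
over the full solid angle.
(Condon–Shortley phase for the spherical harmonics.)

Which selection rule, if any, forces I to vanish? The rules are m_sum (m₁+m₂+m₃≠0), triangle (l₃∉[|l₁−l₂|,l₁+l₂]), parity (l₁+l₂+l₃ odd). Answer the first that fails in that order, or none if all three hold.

azimuthal sum: 3 + 1 + 1 = 5  ✗
0 ≤ 1 ≤ 6 (triangle on l)
L = 3 + 3 + 1 = 7 (odd)

m_sum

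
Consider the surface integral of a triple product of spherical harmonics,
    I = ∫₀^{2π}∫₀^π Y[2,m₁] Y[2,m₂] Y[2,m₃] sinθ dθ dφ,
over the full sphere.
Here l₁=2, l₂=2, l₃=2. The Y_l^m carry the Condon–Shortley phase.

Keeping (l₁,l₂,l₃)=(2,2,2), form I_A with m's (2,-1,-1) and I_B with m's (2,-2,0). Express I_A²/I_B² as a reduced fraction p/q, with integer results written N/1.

3/2

l's match ⇒ only the (l;m) 3-j factors differ between A and B.
A: triangle coeff Δ(2,2,2) = 1/630; Σ_t [0,0]: t=0:+1/4 = 1/4; (3j)²=3/35 [(2 2 2; 2 -1 -1)], sign=-1
B: triangle coeff Δ(2,2,2) = 1/630; Σ_t [0,0]: t=0:+1/8 = 1/8; (3j)²=2/35 [(2 2 2; 2 -2 0)], sign=+1
I_A²/I_B² = (3/35)/(2/35) = 3/2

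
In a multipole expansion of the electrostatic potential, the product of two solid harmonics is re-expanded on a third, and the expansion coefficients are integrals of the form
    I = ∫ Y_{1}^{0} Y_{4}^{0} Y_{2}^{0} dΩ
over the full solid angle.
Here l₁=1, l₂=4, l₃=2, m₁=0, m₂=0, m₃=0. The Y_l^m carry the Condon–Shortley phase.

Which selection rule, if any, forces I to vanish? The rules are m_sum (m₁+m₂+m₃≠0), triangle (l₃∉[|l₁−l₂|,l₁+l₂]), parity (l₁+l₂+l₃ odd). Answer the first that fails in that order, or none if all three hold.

triangle

azimuthal sum: 0 + 0 + 0 = 0  ✓
3 ≤ 2 ≤ 5 (triangle on l)  ✗
L = 1 + 4 + 2 = 7 (odd)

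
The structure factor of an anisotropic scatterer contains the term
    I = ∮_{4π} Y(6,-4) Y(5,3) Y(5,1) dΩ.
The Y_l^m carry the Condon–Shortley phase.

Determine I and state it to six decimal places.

Checks pass: Σm=0; 16 even; l₃=5∈[1,11].
(2·6+1)(2·5+1)(2·5+1) = 1573
Δ: 6! 6! 4! / 17! → 1/28588560
sum: t=1:−1/345600 t=2:+1/13824 t=3:−1/5184 t=4:+1/13824 t=5:−1/345600 = -7/129600
3j²(6 5 5; 0 0 0) = Δ·Π!·Σ² = 80/7293  (sign +1)
sum: t=4:+1/829440 t=5:−1/86400 t=6:+1/138240 = -13/4147200
3j²(6 5 5; -4 3 1) = Δ·Π!·Σ² = 13/3740  (sign -1)
combine: 4πI² = 1573·80/7293·13/3740 = 52/867
take √, sign -1: I = -0.06908555

-0.069086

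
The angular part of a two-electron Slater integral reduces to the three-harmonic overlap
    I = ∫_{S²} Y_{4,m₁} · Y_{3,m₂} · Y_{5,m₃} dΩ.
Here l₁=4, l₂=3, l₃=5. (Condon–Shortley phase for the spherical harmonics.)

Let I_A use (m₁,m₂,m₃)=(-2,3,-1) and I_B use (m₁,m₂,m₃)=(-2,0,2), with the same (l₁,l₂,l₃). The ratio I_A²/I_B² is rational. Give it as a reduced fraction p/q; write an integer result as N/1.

Same 4,3,5: normalisation and zero-m 3j drop out of the ratio.
A: Δ: 2! 6! 4! / 13! → 1/180180; sum: t=2:+1/2304 = 1/2304; 3j²(4 3 5; -2 3 -1) = Δ·Π!·Σ² = 75/4004  (sign +1)
B: Δ: 2! 6! 4! / 13! → 1/180180; sum: t=0:+1/8640 t=1:−1/480 t=2:+1/576 = -1/4320; 3j²(4 3 5; -2 0 2) = Δ·Π!·Σ² = 1/2145  (sign +1)
I_A²/I_B² = (75/4004)/(1/2145) = 1125/28

1125/28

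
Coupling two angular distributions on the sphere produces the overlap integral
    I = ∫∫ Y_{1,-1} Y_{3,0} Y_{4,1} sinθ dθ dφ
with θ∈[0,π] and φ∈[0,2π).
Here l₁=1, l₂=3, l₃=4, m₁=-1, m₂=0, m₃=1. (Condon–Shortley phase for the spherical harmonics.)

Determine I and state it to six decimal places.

-0.194664

Checks pass: Σm=0; 8 even; l₃=4∈[2,4].
(2·1+1)(2·3+1)(2·4+1) = 189
Δ: 0! 2! 6! / 9! → 1/252
sum: t=0:+1/36 = 1/36
3j²(1 3 4; 0 0 0) = Δ·Π!·Σ² = 4/63  (sign +1)
sum: t=0:+1/72 = 1/72
3j²(1 3 4; -1 0 1) = Δ·Π!·Σ² = 5/126  (sign -1)
combine: 4πI² = 189·4/63·5/126 = 10/21
take √, sign -1: I = -0.19466390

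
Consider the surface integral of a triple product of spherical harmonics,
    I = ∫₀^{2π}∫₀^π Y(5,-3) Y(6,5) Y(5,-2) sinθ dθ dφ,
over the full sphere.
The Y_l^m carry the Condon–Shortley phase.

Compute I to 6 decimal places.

-0.065948

Checks pass: Σm=0; 16 even; l₃=5∈[1,11].
(2·5+1)(2·6+1)(2·5+1) = 1573
Δ: 6! 4! 6! / 17! → 1/28588560
sum: t=1:−1/345600 t=2:+1/13824 t=3:−1/5184 t=4:+1/13824 t=5:−1/345600 = -7/129600
3j²(5 6 5; 0 0 0) = Δ·Π!·Σ² = 80/7293  (sign +1)
sum: t=5:−1/518400 t=6:+1/345600 = 1/1036800
3j²(5 6 5; -3 5 -2) = Δ·Π!·Σ² = 7/2210  (sign -1)
combine: 4πI² = 1573·80/7293·7/2210 = 616/11271
take √, sign -1: I = -0.06594839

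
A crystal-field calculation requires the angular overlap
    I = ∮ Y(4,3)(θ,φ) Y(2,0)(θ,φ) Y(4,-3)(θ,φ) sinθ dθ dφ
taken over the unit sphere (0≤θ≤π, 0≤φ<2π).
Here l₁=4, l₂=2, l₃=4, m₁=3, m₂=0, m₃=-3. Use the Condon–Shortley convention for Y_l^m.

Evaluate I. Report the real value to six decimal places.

Checks pass: Σm=0; 10 even; l₃=4∈[2,6].
(2·4+1)(2·2+1)(2·4+1) = 405
Δ: 2! 6! 2! / 11! → 1/13860
sum: t=0:+1/192 t=1:−1/36 t=2:+1/192 = -5/288
3j²(4 2 4; 0 0 0) = Δ·Π!·Σ² = 20/693  (sign -1)
sum: t=0:+1/480 t=1:−1/720 = 1/1440
3j²(4 2 4; 3 0 -3) = Δ·Π!·Σ² = 7/1980  (sign -1)
combine: 4πI² = 405·20/693·7/1980 = 5/121
take √, sign +1: I = 0.05734392

0.057344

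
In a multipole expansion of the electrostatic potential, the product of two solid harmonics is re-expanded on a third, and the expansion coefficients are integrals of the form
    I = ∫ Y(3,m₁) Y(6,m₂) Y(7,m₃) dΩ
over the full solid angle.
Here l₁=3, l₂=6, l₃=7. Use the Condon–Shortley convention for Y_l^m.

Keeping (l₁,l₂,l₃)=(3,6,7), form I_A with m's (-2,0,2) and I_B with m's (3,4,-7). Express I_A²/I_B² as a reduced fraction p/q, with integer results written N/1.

l's match ⇒ only the (l;m) 3-j factors differ between A and B.
A: triangle coeff Δ(3,6,7) = 1/2042040; Σ_t [1,2]: t=1:−1/345600 t=2:+1/207360 = 1/518400; (3j)²=12/2431 [(3 6 7; -2 0 2)], sign=-1
B: triangle coeff Δ(3,6,7) = 1/2042040; Σ_t [0,0]: t=0:+1/174182400 = 1/174182400; (3j)²=1/136 [(3 6 7; 3 4 -7)], sign=+1
I_A²/I_B² = (12/2431)/(1/136) = 96/143

96/143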